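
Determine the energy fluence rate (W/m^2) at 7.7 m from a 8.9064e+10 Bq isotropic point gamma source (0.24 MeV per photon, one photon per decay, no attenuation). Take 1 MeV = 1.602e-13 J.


psi = A * E * 1.602e-13 / (4*pi*r^2)
psi = 8.9064e+10 * 0.24 * 1.602e-13 / (4*pi*7.7^2)
psi = 4.5960e-06 W/m^2

4.5960e-06


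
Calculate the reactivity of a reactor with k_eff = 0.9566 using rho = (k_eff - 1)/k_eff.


rho = (k_eff - 1) / k_eff
rho = (0.9566 - 1) / 0.9566
rho = -0.045369

-0.045369


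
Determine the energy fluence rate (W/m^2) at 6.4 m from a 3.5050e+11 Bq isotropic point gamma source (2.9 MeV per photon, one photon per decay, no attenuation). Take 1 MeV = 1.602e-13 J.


psi = A * E * 1.602e-13 / (4*pi*r^2)
psi = 3.5050e+11 * 2.9 * 1.602e-13 / (4*pi*6.4^2)
psi = 3.1636e-04 W/m^2

3.1636e-04


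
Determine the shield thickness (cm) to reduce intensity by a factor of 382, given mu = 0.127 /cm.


x = ln(factor) / mu
x = ln(382) / 0.127
x = 46.814 cm

46.814


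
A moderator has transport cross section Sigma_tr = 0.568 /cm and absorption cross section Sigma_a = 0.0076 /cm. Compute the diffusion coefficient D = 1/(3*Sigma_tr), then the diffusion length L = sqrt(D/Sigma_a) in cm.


D = 1 / (3 * Sigma_tr) = 1 / (3 * 0.568) = 0.5868545 cm
L = sqrt(D / Sigma_a)
L = sqrt(0.5868545 / 0.0076)
L = 8.7874 cm

8.7874


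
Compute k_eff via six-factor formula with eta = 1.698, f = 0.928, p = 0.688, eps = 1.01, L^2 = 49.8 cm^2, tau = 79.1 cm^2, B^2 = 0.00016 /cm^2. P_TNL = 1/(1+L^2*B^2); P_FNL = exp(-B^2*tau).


k_inf = eta*f*p*eps = 1.698*0.928*0.688*1.01 = 1.094953
P_TNL = 1/(1 + L^2*B^2) = 1/(1 + 49.8*0.00016) = 0.9920950
P_FNL = exp(-B^2*tau) = exp(-0.00016*79.1) = 0.9874238
k_eff = k_inf * P_TNL * P_FNL = 1.094953 * 0.9920950 * 0.9874238
k_eff = 1.0726

1.0726


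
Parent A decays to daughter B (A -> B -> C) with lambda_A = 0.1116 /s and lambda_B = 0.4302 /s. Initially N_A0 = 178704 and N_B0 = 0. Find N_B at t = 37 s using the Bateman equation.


N_B(t) = lambda_A * N_A0 / (lambda_B - lambda_A) * [exp(-lambda_A*t) - exp(-lambda_B*t)]
exp(-0.1116*37) = 0.01609575; exp(-0.4302*37) = 1.222253e-07
N_B = 0.1116 * 178704 / (0.4302 - 0.1116) * (0.01609575 - 1.222253e-07)
N_B = 1007.5

1007.5


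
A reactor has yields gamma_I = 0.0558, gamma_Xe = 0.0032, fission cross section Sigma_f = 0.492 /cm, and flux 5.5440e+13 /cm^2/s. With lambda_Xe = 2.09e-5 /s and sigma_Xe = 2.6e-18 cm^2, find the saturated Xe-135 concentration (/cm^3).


Xe_eq = (gamma_I + gamma_Xe) * Sigma_f * phi / (lambda_Xe + sigma_Xe * phi)
Numerator = (0.0558 + 0.0032) * 0.492 * 5.5440e+13 = 1.609312e+12
Denominator = 2.09e-5 + 2.6e-18 * 5.5440e+13 = 1.650440e-04
Xe_eq = 1.609312e+12 / 1.650440e-04 = 9.7508e+15 /cm^3

9.7508e+15


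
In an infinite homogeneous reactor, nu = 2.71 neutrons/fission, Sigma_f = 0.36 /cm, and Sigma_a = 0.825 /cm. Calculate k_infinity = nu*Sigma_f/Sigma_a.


k_inf = nu * Sigma_f / Sigma_a
k_inf = 2.71 * 0.36 / 0.825
k_inf = 1.1825

1.1825


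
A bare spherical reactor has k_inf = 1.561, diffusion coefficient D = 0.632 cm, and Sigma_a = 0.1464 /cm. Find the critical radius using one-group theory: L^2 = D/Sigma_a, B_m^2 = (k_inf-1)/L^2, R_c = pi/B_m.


L^2 = D / Sigma_a = 0.632 / 0.1464 = 4.316940 cm^2
B_m^2 = (k_inf - 1) / L^2 = (1.561 - 1) / 4.316940 = 0.1299532 /cm^2
For a bare sphere: B_g = pi/R, so R_c = pi / sqrt(B_m^2)
R_c = pi / sqrt(0.1299532) = 8.7148 cm

8.7148


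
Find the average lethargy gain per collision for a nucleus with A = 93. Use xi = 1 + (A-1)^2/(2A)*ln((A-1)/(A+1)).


xi = 1 + (A-1)^2/(2A) * ln((A-1)/(A+1))
xi = 1 + (93-1)^2/(2*93) * ln((93-1)/(93 +1))
xi = 0.021352

0.021352


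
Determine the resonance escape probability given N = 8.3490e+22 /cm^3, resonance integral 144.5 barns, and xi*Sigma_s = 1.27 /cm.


p = exp(-N * I * 1e-24 / (xi*Sigma_s))
p = exp(-8.3490e+22 * 144.5 * 1e-24 / 1.27)
p = 7.4893e-05

7.4893e-05


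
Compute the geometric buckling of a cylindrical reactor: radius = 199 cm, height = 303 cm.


B^2 = (2.405/R)^2 + (pi/H)^2
B^2 = (2.405/199)^2 + (pi/303)^2
B^2 = 2.5356e-04 /cm^2

2.5356e-04


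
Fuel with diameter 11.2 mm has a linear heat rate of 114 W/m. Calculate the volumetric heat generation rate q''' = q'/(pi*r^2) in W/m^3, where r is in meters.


r = D / 2 / 1000 = 11.2 / 2 / 1000 = 0.0056 m
q''' = q' / (pi * r^2)
q''' = 114 / (pi * 0.0056^2)
q''' = 1.1571e+06 W/m^3

1.1571e+06


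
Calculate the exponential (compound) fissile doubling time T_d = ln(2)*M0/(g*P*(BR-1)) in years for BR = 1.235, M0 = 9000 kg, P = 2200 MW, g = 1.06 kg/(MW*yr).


Breeding gain G = BR - 1 = 1.235 - 1 = 0.235
Fissile production rate = g * P * G = 1.06 * 2200 * 0.235 = 548.02 kg/yr
T_d = ln(2) * M0 / (g * P * G)
T_d = ln(2) * 9000 / 548.02 = 11.383 yr

11.383


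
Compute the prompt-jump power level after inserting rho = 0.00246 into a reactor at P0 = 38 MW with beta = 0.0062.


P1/P0 = beta / (beta - rho)
P1/P0 = 0.0062 / (0.0062 - 0.00246) = 1.657754
P1 = 38 * 1.657754 = 62.995 MW

62.995


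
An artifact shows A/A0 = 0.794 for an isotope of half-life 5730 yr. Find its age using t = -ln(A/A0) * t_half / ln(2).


lambda = ln(2) / t_half = ln(2) / 5730 = 1.209681e-04 /yr
t = -ln(A/A0) / lambda
t = -ln(0.794) / 1.209681e-04
t = 1906.9 yr

1906.9


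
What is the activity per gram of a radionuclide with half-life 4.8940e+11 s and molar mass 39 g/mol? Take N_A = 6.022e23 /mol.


lambda = ln(2) / t_half = ln(2) / 4.8940e+11 = 1.416320e-12 /s
SA = lambda * N_A / M
SA = 1.416320e-12 * 6.022e23 / 39
SA = 2.1869e+10 Bq/g

2.1869e+10


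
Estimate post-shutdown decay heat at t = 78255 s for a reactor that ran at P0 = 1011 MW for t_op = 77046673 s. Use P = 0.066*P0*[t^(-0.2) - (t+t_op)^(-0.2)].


P/P0 = 0.066 * [t^(-0.2) - (t + t_op)^(-0.2)]
P/P0 = 0.066 * [78255^(-0.2) - (78255 + 77046673)^(-0.2)]
P/P0 = 0.066 * [0.1050262 - 0.02645825] = 0.005185485
P = 1011 * 0.005185485 = 5.2425 MW

5.2425


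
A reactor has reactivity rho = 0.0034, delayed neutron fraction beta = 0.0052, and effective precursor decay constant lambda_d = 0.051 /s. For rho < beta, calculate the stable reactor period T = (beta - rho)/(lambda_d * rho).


T = (beta - rho) / (lambda_d * rho)
T = (0.0052 - 0.0034) / (0.051 * 0.0034)
T = 10.381 s

10.381


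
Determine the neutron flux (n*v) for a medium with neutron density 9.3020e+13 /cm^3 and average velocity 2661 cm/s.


phi = n * v
phi = 9.3020e+13 * 2661
phi = 2.4753e+17 /cm^2/s

2.4753e+17


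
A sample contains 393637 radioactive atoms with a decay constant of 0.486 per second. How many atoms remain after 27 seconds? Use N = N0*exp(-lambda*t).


N = N0 * exp(-lambda * t)
N = 393637 * exp(-0.486 * 27)
N = 0.78756

0.78756


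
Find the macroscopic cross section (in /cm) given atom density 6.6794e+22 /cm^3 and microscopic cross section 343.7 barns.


Sigma = N * sigma_barns * 1e-24
Sigma = 6.6794e+22 * 343.7 * 1e-24
Sigma = 22.957 /cm

22.957


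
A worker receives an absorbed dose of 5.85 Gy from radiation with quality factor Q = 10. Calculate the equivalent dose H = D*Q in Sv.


H = D * Q
H = 5.85 * 10
H = 58.500 Sv

58.500


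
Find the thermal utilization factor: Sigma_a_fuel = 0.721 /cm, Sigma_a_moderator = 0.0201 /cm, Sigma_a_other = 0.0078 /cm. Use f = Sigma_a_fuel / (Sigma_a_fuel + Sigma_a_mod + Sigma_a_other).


f = Sigma_a_fuel / (Sigma_a_fuel + Sigma_a_mod + Sigma_a_other)
f = 0.721 / (0.721 + 0.0201 + 0.0078)
f = 0.96275

0.96275


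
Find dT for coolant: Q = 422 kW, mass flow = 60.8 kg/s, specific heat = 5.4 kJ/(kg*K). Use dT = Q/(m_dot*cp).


dT = Q / (m_dot * cp)
dT = 422 / (60.8 * 5.4)
dT = 1.2853 C

1.2853


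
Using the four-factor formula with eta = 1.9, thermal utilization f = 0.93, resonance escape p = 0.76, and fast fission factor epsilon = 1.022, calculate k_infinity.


k_inf = eta * f * p * epsilon
k_inf = 1.9 * 0.93 * 0.76 * 1.022
k_inf = 1.3725

1.3725


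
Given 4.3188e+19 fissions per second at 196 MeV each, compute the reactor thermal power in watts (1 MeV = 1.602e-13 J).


P = fission_rate * E_MeV * 1.602e-13
P = 4.3188e+19 * 196 * 1.602e-13
P = 1.3561e+09 W

1.3561e+09


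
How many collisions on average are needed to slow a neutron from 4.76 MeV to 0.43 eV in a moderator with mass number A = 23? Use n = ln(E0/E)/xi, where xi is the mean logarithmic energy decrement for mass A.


xi = 1 + (A-1)^2/(2A)*ln((A-1)/(A+1)) = 0.08448899 (for A = 23)
n = ln(E0/E) / xi
n = ln(4.76e6 / 0.43) / 0.08448899
n = ln(1.106977e+07) / 0.08448899 = 191.97

191.97


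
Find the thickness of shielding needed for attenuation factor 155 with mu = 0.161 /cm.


x = ln(factor) / mu
x = ln(155) / 0.161
x = 31.326 cm

31.326


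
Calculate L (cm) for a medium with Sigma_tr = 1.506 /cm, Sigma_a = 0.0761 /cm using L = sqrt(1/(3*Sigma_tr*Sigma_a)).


D = 1 / (3 * Sigma_tr) = 1 / (3 * 1.506) = 0.2213369 cm
L = sqrt(D / Sigma_a)
L = sqrt(0.2213369 / 0.0761)
L = 1.7054 cm

1.7054


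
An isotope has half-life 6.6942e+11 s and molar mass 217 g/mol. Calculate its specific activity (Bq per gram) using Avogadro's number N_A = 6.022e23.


lambda = ln(2) / t_half = ln(2) / 6.6942e+11 = 1.035444e-12 /s
SA = lambda * N_A / M
SA = 1.035444e-12 * 6.022e23 / 217
SA = 2.8735e+09 Bq/g

2.8735e+09


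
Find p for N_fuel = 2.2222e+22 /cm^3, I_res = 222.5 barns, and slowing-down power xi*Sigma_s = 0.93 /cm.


p = exp(-N * I * 1e-24 / (xi*Sigma_s))
p = exp(-2.2222e+22 * 222.5 * 1e-24 / 0.93)
p = 0.0049096

0.0049096


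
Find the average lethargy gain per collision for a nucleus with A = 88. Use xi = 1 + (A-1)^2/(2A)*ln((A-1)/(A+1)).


xi = 1 + (A-1)^2/(2A) * ln((A-1)/(A+1))
xi = 1 + (88-1)^2/(2*88) * ln((88-1)/(88 +1))
xi = 0.022556

0.022556


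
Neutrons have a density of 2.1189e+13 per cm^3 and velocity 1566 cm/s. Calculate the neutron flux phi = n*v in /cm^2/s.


phi = n * v
phi = 2.1189e+13 * 1566
phi = 3.3182e+16 /cm^2/s

3.3182e+16


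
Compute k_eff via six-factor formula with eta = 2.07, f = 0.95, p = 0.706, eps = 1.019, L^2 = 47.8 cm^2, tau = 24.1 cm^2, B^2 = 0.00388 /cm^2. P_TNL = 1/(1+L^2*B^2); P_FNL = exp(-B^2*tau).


k_inf = eta*f*p*eps = 2.07*0.95*0.706*1.019 = 1.414728
P_TNL = 1/(1 + L^2*B^2) = 1/(1 + 47.8*0.00388) = 0.8435516
P_FNL = exp(-B^2*tau) = exp(-0.00388*24.1) = 0.9107307
k_eff = k_inf * P_TNL * P_FNL = 1.414728 * 0.8435516 * 0.9107307
k_eff = 1.0869

1.0869


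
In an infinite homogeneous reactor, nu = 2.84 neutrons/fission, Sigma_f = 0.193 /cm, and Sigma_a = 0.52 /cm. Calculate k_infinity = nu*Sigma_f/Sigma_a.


k_inf = nu * Sigma_f / Sigma_a
k_inf = 2.84 * 0.193 / 0.52
k_inf = 1.0541

1.0541


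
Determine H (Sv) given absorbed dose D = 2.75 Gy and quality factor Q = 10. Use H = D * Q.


H = D * Q
H = 2.75 * 10
H = 27.500 Sv

27.500


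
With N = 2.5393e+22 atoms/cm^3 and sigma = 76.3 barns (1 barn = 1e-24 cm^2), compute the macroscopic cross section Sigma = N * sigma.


Sigma = N * sigma_barns * 1e-24
Sigma = 2.5393e+22 * 76.3 * 1e-24
Sigma = 1.9375 /cm

1.9375


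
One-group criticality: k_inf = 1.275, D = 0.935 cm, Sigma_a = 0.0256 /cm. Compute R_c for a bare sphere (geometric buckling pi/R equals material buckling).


L^2 = D / Sigma_a = 0.935 / 0.0256 = 36.52344 cm^2
B_m^2 = (k_inf - 1) / L^2 = (1.275 - 1) / 36.52344 = 0.007529411 /cm^2
For a bare sphere: B_g = pi/R, so R_c = pi / sqrt(B_m^2)
R_c = pi / sqrt(0.007529411) = 36.205 cm

36.205


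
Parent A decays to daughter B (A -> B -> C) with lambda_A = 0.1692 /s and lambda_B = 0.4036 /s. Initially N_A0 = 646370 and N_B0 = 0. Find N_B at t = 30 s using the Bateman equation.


N_B(t) = lambda_A * N_A0 / (lambda_B - lambda_A) * [exp(-lambda_A*t) - exp(-lambda_B*t)]
exp(-0.1692*30) = 0.006244838; exp(-0.4036*30) = 5.515215e-06
N_B = 0.1692 * 646370 / (0.4036 - 0.1692) * (0.006244838 - 5.515215e-06)
N_B = 2911.1

2911.1


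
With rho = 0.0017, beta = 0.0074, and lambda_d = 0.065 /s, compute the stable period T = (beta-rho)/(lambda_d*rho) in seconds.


T = (beta - rho) / (lambda_d * rho)
T = (0.0074 - 0.0017) / (0.065 * 0.0017)
T = 51.584 s

51.584


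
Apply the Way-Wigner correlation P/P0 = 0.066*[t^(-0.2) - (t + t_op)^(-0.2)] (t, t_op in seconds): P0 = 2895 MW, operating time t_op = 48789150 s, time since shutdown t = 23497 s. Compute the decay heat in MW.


P/P0 = 0.066 * [t^(-0.2) - (t + t_op)^(-0.2)]
P/P0 = 0.066 * [23497^(-0.2) - (23497 + 48789150)^(-0.2)]
P/P0 = 0.066 * [0.1335972 - 0.02899302] = 0.006903876
P = 2895 * 0.006903876 = 19.987 MW

19.987


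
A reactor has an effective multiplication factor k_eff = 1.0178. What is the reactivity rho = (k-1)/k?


rho = (k_eff - 1) / k_eff
rho = (1.0178 - 1) / 1.0178
rho = 0.017489

0.017489


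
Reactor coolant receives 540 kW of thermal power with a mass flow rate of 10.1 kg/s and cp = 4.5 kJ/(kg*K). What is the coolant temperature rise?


dT = Q / (m_dot * cp)
dT = 540 / (10.1 * 4.5)
dT = 11.881 C

11.881


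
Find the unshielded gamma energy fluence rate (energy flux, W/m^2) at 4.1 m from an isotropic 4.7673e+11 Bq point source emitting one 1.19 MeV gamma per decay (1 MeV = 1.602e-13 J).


psi = A * E * 1.602e-13 / (4*pi*r^2)
psi = 4.7673e+11 * 1.19 * 1.602e-13 / (4*pi*4.1^2)
psi = 4.3023e-04 W/m^2

4.3023e-04


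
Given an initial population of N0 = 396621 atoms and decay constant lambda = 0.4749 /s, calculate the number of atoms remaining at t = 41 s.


N = N0 * exp(-lambda * t)
N = 396621 * exp(-0.4749 * 41)
N = 0.0013876

0.0013876


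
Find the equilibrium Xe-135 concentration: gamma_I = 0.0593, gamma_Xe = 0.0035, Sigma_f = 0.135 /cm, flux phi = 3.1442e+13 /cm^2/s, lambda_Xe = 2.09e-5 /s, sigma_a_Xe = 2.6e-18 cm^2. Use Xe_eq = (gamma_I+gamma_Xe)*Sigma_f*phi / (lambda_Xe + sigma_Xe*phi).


Xe_eq = (gamma_I + gamma_Xe) * Sigma_f * phi / (lambda_Xe + sigma_Xe * phi)
Numerator = (0.0593 + 0.0035) * 0.135 * 3.1442e+13 = 2.665653e+11
Denominator = 2.09e-5 + 2.6e-18 * 3.1442e+13 = 1.026492e-04
Xe_eq = 2.665653e+11 / 1.026492e-04 = 2.5969e+15 /cm^3

2.5969e+15


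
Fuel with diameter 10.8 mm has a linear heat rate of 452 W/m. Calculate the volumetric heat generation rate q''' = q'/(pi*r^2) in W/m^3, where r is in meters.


r = D / 2 / 1000 = 10.8 / 2 / 1000 = 0.0054 m
q''' = q' / (pi * r^2)
q''' = 452 / (pi * 0.0054^2)
q''' = 4.9340e+06 W/m^3

4.9340e+06


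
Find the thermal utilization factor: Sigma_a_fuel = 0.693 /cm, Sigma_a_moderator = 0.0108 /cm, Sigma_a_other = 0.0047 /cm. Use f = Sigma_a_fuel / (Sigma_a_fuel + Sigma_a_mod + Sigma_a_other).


f = Sigma_a_fuel / (Sigma_a_fuel + Sigma_a_mod + Sigma_a_other)
f = 0.693 / (0.693 + 0.0108 + 0.0047)
f = 0.97812

0.97812


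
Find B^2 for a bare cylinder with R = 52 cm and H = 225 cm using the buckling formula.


B^2 = (2.405/R)^2 + (pi/H)^2
B^2 = (2.405/52)^2 + (pi/225)^2
B^2 = 0.0023340 /cm^2

0.0023340


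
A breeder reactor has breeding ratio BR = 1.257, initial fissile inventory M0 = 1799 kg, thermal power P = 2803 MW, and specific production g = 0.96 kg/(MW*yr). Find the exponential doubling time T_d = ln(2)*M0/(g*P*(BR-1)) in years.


Breeding gain G = BR - 1 = 1.257 - 1 = 0.257
Fissile production rate = g * P * G = 0.96 * 2803 * 0.257 = 691.55616 kg/yr
T_d = ln(2) * M0 / (g * P * G)
T_d = ln(2) * 1799 / 691.55616 = 1.8031 yr

1.8031


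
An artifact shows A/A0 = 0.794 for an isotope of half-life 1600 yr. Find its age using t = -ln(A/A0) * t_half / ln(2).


lambda = ln(2) / t_half = ln(2) / 1600 = 4.332170e-04 /yr
t = -ln(A/A0) / lambda
t = -ln(0.794) / 4.332170e-04
t = 532.46 yr

532.46


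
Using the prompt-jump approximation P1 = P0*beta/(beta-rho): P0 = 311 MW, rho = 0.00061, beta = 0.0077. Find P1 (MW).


P1/P0 = beta / (beta - rho)
P1/P0 = 0.0077 / (0.0077 - 0.00061) = 1.086037
P1 = 311 * 1.086037 = 337.76 MW

337.76


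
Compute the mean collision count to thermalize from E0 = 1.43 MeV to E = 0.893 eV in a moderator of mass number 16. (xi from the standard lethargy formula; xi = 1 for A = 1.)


xi = 1 + (A-1)^2/(2A)*ln((A-1)/(A+1)) = 0.1199467 (for A = 16)
n = ln(E0/E) / xi
n = ln(1.43e6 / 0.893) / 0.1199467
n = ln(1.601344e+06) / 0.1199467 = 119.11

119.11


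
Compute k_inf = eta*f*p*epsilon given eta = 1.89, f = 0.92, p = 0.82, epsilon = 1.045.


k_inf = eta * f * p * epsilon
k_inf = 1.89 * 0.92 * 0.82 * 1.045
k_inf = 1.4900

1.4900


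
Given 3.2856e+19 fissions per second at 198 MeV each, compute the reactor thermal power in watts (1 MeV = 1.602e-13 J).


P = fission_rate * E_MeV * 1.602e-13
P = 3.2856e+19 * 198 * 1.602e-13
P = 1.0422e+09 W

1.0422e+09


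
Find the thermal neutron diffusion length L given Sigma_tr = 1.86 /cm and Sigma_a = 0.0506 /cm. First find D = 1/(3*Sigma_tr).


D = 1 / (3 * Sigma_tr) = 1 / (3 * 1.86) = 0.1792115 cm
L = sqrt(D / Sigma_a)
L = sqrt(0.1792115 / 0.0506)
L = 1.8819 cm

1.8819


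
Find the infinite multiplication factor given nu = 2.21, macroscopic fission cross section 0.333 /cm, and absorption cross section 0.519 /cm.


k_inf = nu * Sigma_f / Sigma_a
k_inf = 2.21 * 0.333 / 0.519
k_inf = 1.4180

1.4180


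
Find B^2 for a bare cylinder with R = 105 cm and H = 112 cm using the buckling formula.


B^2 = (2.405/R)^2 + (pi/H)^2
B^2 = (2.405/105)^2 + (pi/112)^2
B^2 = 0.0013114 /cm^2

0.0013114


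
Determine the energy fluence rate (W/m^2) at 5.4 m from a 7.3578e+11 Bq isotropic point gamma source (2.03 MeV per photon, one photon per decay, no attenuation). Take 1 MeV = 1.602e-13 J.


psi = A * E * 1.602e-13 / (4*pi*r^2)
psi = 7.3578e+11 * 2.03 * 1.602e-13 / (4*pi*5.4^2)
psi = 6.5299e-04 W/m^2

6.5299e-04


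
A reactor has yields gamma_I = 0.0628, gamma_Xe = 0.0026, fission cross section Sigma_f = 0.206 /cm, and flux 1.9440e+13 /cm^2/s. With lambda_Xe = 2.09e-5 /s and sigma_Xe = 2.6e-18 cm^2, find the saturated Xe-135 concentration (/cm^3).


Xe_eq = (gamma_I + gamma_Xe) * Sigma_f * phi / (lambda_Xe + sigma_Xe * phi)
Numerator = (0.0628 + 0.0026) * 0.206 * 1.9440e+13 = 2.619035e+11
Denominator = 2.09e-5 + 2.6e-18 * 1.9440e+13 = 7.144400e-05
Xe_eq = 2.619035e+11 / 7.144400e-05 = 3.6659e+15 /cm^3

3.6659e+15


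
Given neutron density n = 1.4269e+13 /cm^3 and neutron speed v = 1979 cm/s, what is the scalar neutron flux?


phi = n * v
phi = 1.4269e+13 * 1979
phi = 2.8238e+16 /cm^2/s

2.8238e+16


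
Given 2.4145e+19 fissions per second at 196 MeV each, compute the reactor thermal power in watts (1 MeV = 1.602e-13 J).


P = fission_rate * E_MeV * 1.602e-13
P = 2.4145e+19 * 196 * 1.602e-13
P = 7.5813e+08 W

7.5813e+08


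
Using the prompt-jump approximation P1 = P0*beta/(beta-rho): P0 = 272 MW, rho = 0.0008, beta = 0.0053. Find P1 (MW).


P1/P0 = beta / (beta - rho)
P1/P0 = 0.0053 / (0.0053 - 0.0008) = 1.177778
P1 = 272 * 1.177778 = 320.36 MW

320.36


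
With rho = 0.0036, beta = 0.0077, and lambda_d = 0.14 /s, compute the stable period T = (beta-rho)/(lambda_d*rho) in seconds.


T = (beta - rho) / (lambda_d * rho)
T = (0.0077 - 0.0036) / (0.14 * 0.0036)
T = 8.1349 s

8.1349


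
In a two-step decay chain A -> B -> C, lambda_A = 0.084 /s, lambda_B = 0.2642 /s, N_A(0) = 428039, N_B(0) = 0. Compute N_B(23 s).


N_B(t) = lambda_A * N_A0 / (lambda_B - lambda_A) * [exp(-lambda_A*t) - exp(-lambda_B*t)]
exp(-0.084*23) = 0.1448582; exp(-0.2642*23) = 0.002295970
N_B = 0.084 * 428039 / (0.2642 - 0.084) * (0.1448582 - 0.002295970)
N_B = 28445

28445


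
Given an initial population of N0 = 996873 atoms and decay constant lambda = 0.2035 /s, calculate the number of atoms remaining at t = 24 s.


N = N0 * exp(-lambda * t)
N = 996873 * exp(-0.2035 * 24)
N = 7543.0

7543.0


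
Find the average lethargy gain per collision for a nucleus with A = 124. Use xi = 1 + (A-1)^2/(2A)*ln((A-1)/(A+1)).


xi = 1 + (A-1)^2/(2A) * ln((A-1)/(A+1))
xi = 1 + (124-1)^2/(2*124) * ln((124-1)/(124 +1))
xi = 0.016043

0.016043


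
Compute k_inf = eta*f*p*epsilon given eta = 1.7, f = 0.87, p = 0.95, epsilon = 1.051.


k_inf = eta * f * p * epsilon
k_inf = 1.7 * 0.87 * 0.95 * 1.051
k_inf = 1.4767

1.4767


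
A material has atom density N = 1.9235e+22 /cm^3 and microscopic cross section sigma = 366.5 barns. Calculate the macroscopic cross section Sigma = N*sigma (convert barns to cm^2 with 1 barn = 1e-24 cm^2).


Sigma = N * sigma_barns * 1e-24
Sigma = 1.9235e+22 * 366.5 * 1e-24
Sigma = 7.0496 /cm

7.0496


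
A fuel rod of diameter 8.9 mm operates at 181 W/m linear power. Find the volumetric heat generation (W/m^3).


r = D / 2 / 1000 = 8.9 / 2 / 1000 = 0.00445 m
q''' = q' / (pi * r^2)
q''' = 181 / (pi * 0.00445^2)
q''' = 2.9094e+06 W/m^3

2.9094e+06


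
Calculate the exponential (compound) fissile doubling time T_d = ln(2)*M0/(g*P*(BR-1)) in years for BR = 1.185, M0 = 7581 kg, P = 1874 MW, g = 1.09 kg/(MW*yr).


Breeding gain G = BR - 1 = 1.185 - 1 = 0.185
Fissile production rate = g * P * G = 1.09 * 1874 * 0.185 = 377.8921 kg/yr
T_d = ln(2) * M0 / (g * P * G)
T_d = ln(2) * 7581 / 377.8921 = 13.905 yr

13.905


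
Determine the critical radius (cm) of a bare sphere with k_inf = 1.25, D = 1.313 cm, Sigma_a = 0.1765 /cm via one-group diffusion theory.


L^2 = D / Sigma_a = 1.313 / 0.1765 = 7.439093 cm^2
B_m^2 = (k_inf - 1) / L^2 = (1.25 - 1) / 7.439093 = 0.03360625 /cm^2
For a bare sphere: B_g = pi/R, so R_c = pi / sqrt(B_m^2)
R_c = pi / sqrt(0.03360625) = 17.137 cm

17.137


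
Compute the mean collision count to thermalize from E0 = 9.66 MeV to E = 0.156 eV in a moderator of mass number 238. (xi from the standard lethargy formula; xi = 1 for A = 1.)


xi = 1 + (A-1)^2/(2A)*ln((A-1)/(A+1)) = 0.008379872 (for A = 238)
n = ln(E0/E) / xi
n = ln(9.66e6 / 0.156) / 0.008379872
n = ln(6.192308e+07) / 0.008379872 = 2141.0

2141.0


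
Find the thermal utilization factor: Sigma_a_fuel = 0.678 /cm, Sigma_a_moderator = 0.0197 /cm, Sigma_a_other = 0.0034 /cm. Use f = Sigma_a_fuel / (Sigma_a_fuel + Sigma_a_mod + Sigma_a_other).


f = Sigma_a_fuel / (Sigma_a_fuel + Sigma_a_mod + Sigma_a_other)
f = 0.678 / (0.678 + 0.0197 + 0.0034)
f = 0.96705

0.96705


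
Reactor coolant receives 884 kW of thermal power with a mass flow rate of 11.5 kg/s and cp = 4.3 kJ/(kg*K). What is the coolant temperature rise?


dT = Q / (m_dot * cp)
dT = 884 / (11.5 * 4.3)
dT = 17.877 C

17.877


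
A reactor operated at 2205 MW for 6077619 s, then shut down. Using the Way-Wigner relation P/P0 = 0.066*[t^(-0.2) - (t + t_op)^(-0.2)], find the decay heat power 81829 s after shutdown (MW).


P/P0 = 0.066 * [t^(-0.2) - (t + t_op)^(-0.2)]
P/P0 = 0.066 * [81829^(-0.2) - (81829 + 6077619)^(-0.2)]
P/P0 = 0.066 * [0.1040923 - 0.04386232] = 0.003975179
P = 2205 * 0.003975179 = 8.7653 MW

8.7653


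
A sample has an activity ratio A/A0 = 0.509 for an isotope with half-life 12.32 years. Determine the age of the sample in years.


lambda = ln(2) / t_half = ln(2) / 12.32 = 0.05626195 /yr
t = -ln(A/A0) / lambda
t = -ln(0.509) / 0.05626195
t = 12.003 yr

12.003


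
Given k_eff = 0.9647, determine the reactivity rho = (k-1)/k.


rho = (k_eff - 1) / k_eff
rho = (0.9647 - 1) / 0.9647
rho = -0.036592

-0.036592


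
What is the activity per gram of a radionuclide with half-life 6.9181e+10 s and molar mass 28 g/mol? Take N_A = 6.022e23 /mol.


lambda = ln(2) / t_half = ln(2) / 6.9181e+10 = 1.001933e-11 /s
SA = lambda * N_A / M
SA = 1.001933e-11 * 6.022e23 / 28
SA = 2.1549e+11 Bq/g

2.1549e+11


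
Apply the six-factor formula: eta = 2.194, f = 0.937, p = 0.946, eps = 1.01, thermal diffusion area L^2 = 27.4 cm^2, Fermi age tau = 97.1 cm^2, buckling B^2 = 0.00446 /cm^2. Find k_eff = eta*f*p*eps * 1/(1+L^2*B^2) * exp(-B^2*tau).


k_inf = eta*f*p*eps = 2.194*0.937*0.946*1.01 = 1.964214
P_TNL = 1/(1 + L^2*B^2) = 1/(1 + 27.4*0.00446) = 0.8911036
P_FNL = exp(-B^2*tau) = exp(-0.00446*97.1) = 0.6485177
k_eff = k_inf * P_TNL * P_FNL = 1.964214 * 0.8911036 * 0.6485177
k_eff = 1.1351

1.1351


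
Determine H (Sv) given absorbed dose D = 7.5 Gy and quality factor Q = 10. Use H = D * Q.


H = D * Q
H = 7.5 * 10
H = 75.000 Sv

75.000


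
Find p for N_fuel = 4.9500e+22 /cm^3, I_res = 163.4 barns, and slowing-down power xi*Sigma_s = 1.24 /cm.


p = exp(-N * I * 1e-24 / (xi*Sigma_s))
p = exp(-4.9500e+22 * 163.4 * 1e-24 / 1.24)
p = 0.0014695

0.0014695


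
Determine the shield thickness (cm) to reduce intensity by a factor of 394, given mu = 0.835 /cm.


x = ln(factor) / mu
x = ln(394) / 0.835
x = 7.1573 cm

7.1573


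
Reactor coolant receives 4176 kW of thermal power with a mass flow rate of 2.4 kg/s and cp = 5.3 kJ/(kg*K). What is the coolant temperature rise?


dT = Q / (m_dot * cp)
dT = 4176 / (2.4 * 5.3)
dT = 328.30 C

328.30


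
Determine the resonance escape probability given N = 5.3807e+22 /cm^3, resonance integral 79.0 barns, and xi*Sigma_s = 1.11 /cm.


p = exp(-N * I * 1e-24 / (xi*Sigma_s))
p = exp(-5.3807e+22 * 79.0 * 1e-24 / 1.11)
p = 0.021720

0.021720


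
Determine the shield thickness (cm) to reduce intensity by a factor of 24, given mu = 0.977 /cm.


x = ln(factor) / mu
x = ln(24) / 0.977
x = 3.2529 cm

3.2529


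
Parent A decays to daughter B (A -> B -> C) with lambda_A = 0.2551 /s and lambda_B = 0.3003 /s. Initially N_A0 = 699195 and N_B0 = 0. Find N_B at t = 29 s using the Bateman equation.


N_B(t) = lambda_A * N_A0 / (lambda_B - lambda_A) * [exp(-lambda_A*t) - exp(-lambda_B*t)]
exp(-0.2551*29) = 6.125377e-04; exp(-0.3003*29) = 1.651428e-04
N_B = 0.2551 * 699195 / (0.3003 - 0.2551) * (6.125377e-04 - 1.651428e-04)
N_B = 1765.5

1765.5


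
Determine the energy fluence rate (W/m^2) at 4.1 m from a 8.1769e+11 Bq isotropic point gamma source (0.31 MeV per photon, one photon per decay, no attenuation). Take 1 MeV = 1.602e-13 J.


psi = A * E * 1.602e-13 / (4*pi*r^2)
psi = 8.1769e+11 * 0.31 * 1.602e-13 / (4*pi*4.1^2)
psi = 1.9224e-04 W/m^2

1.9224e-04


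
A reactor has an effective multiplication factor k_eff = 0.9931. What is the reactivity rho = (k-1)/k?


rho = (k_eff - 1) / k_eff
rho = (0.9931 - 1) / 0.9931
rho = -0.0069479

-0.0069479


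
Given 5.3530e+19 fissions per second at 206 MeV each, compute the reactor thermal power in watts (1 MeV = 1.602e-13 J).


P = fission_rate * E_MeV * 1.602e-13
P = 5.3530e+19 * 206 * 1.602e-13
P = 1.7666e+09 W

1.7666e+09


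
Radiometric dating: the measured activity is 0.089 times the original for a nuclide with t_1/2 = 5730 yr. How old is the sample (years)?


lambda = ln(2) / t_half = ln(2) / 5730 = 1.209681e-04 /yr
t = -ln(A/A0) / lambda
t = -ln(0.089) / 1.209681e-04
t = 19998 yr

19998


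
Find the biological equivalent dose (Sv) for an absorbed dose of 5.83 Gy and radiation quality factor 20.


H = D * Q
H = 5.83 * 20
H = 116.60 Sv

116.60


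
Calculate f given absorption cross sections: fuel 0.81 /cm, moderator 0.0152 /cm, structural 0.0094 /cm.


f = Sigma_a_fuel / (Sigma_a_fuel + Sigma_a_mod + Sigma_a_other)
f = 0.81 / (0.81 + 0.0152 + 0.0094)
f = 0.97052

0.97052


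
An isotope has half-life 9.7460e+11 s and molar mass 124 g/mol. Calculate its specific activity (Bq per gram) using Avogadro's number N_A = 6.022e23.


lambda = ln(2) / t_half = ln(2) / 9.7460e+11 = 7.112120e-13 /s
SA = lambda * N_A / M
SA = 7.112120e-13 * 6.022e23 / 124
SA = 3.4540e+09 Bq/g

3.4540e+09


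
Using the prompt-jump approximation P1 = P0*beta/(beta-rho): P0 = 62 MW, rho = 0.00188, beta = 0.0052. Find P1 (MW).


P1/P0 = beta / (beta - rho)
P1/P0 = 0.0052 / (0.0052 - 0.00188) = 1.566265
P1 = 62 * 1.566265 = 97.108 MW

97.108


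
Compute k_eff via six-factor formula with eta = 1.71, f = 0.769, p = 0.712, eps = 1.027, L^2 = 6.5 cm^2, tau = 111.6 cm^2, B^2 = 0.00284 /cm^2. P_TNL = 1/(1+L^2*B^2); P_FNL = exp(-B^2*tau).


k_inf = eta*f*p*eps = 1.71*0.769*0.712*1.027 = 0.9615522
P_TNL = 1/(1 + L^2*B^2) = 1/(1 + 6.5*0.00284) = 0.9818746
P_FNL = exp(-B^2*tau) = exp(-0.00284*111.6) = 0.7283715
k_eff = k_inf * P_TNL * P_FNL = 0.9615522 * 0.9818746 * 0.7283715
k_eff = 0.68767

0.68767


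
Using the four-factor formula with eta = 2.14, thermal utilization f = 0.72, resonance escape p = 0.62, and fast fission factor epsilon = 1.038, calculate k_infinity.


k_inf = eta * f * p * epsilon
k_inf = 2.14 * 0.72 * 0.62 * 1.038
k_inf = 0.99160

0.99160


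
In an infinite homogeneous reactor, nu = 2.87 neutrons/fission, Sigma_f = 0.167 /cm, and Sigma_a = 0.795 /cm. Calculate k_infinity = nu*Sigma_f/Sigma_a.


k_inf = nu * Sigma_f / Sigma_a
k_inf = 2.87 * 0.167 / 0.795
k_inf = 0.60288

0.60288


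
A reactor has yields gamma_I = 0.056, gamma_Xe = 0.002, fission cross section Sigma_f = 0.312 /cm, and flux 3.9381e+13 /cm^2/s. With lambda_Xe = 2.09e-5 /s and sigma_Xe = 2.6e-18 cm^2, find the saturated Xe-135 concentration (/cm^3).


Xe_eq = (gamma_I + gamma_Xe) * Sigma_f * phi / (lambda_Xe + sigma_Xe * phi)
Numerator = (0.056 + 0.002) * 0.312 * 3.9381e+13 = 7.126386e+11
Denominator = 2.09e-5 + 2.6e-18 * 3.9381e+13 = 1.232906e-04
Xe_eq = 7.126386e+11 / 1.232906e-04 = 5.7802e+15 /cm^3

5.7802e+15


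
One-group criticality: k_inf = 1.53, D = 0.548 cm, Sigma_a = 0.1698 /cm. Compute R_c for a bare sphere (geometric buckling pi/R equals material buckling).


L^2 = D / Sigma_a = 0.548 / 0.1698 = 3.227326 cm^2
B_m^2 = (k_inf - 1) / L^2 = (1.53 - 1) / 3.227326 = 0.1642226 /cm^2
For a bare sphere: B_g = pi/R, so R_c = pi / sqrt(B_m^2)
R_c = pi / sqrt(0.1642226) = 7.7524 cm

7.7524


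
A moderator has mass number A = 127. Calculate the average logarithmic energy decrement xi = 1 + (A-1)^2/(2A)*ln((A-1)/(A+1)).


xi = 1 + (A-1)^2/(2A) * ln((A-1)/(A+1))
xi = 1 + (127-1)^2/(2*127) * ln((127-1)/(127 +1))
xi = 0.015666

0.015666


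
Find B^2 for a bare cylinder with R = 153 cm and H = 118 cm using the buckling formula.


B^2 = (2.405/R)^2 + (pi/H)^2
B^2 = (2.405/153)^2 + (pi/118)^2
B^2 = 9.5591e-04 /cm^2

9.5591e-04


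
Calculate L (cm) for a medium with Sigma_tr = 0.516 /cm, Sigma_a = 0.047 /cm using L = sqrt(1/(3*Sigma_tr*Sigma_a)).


D = 1 / (3 * Sigma_tr) = 1 / (3 * 0.516) = 0.6459948 cm
L = sqrt(D / Sigma_a)
L = sqrt(0.6459948 / 0.047)
L = 3.7074 cm

3.7074


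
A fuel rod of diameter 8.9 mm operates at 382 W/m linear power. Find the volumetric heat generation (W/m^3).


r = D / 2 / 1000 = 8.9 / 2 / 1000 = 0.00445 m
q''' = q' / (pi * r^2)
q''' = 382 / (pi * 0.00445^2)
q''' = 6.1404e+06 W/m^3

6.1404e+06


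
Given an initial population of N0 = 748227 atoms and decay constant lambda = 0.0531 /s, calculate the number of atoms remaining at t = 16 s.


N = N0 * exp(-lambda * t)
N = 748227 * exp(-0.0531 * 16)
N = 319931

319931


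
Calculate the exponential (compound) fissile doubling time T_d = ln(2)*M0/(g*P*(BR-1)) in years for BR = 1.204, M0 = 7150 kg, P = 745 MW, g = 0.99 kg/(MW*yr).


Breeding gain G = BR - 1 = 1.204 - 1 = 0.204
Fissile production rate = g * P * G = 0.99 * 745 * 0.204 = 150.4602 kg/yr
T_d = ln(2) * M0 / (g * P * G)
T_d = ln(2) * 7150 / 150.4602 = 32.939 yr

32.939


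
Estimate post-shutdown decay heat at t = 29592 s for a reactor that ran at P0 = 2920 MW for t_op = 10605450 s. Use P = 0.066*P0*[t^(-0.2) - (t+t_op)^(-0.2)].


P/P0 = 0.066 * [t^(-0.2) - (t + t_op)^(-0.2)]
P/P0 = 0.066 * [29592^(-0.2) - (29592 + 10605450)^(-0.2)]
P/P0 = 0.066 * [0.1275749 - 0.03932350] = 0.005824592
P = 2920 * 0.005824592 = 17.008 MW

17.008


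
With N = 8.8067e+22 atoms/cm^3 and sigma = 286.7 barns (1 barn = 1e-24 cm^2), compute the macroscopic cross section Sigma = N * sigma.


Sigma = N * sigma_barns * 1e-24
Sigma = 8.8067e+22 * 286.7 * 1e-24
Sigma = 25.249 /cm

25.249


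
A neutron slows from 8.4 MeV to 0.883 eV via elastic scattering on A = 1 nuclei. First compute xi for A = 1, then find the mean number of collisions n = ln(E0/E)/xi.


xi = 1 + (A-1)^2/(2A)*ln((A-1)/(A+1)) = 1 (for A = 1)
n = ln(E0/E) / xi
n = ln(8.4e6 / 0.883) / 1
n = ln(9.513024e+06) / 1 = 16.068

16.068


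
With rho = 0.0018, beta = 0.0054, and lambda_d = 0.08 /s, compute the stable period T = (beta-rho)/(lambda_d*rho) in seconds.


T = (beta - rho) / (lambda_d * rho)
T = (0.0054 - 0.0018) / (0.08 * 0.0018)
T = 25.000 s

25.000


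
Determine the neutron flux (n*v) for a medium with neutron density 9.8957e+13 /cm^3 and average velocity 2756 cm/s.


phi = n * v
phi = 9.8957e+13 * 2756
phi = 2.7273e+17 /cm^2/s

2.7273e+17


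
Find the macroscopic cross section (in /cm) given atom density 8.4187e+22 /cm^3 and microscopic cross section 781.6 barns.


Sigma = N * sigma_barns * 1e-24
Sigma = 8.4187e+22 * 781.6 * 1e-24
Sigma = 65.801 /cm

65.801


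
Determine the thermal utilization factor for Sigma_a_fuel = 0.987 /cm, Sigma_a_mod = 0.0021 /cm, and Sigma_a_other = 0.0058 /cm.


f = Sigma_a_fuel / (Sigma_a_fuel + Sigma_a_mod + Sigma_a_other)
f = 0.987 / (0.987 + 0.0021 + 0.0058)
f = 0.99206

0.99206


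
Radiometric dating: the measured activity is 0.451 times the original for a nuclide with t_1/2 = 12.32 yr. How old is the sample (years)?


lambda = ln(2) / t_half = ln(2) / 12.32 = 0.05626195 /yr
t = -ln(A/A0) / lambda
t = -ln(0.451) / 0.05626195
t = 14.153 yr

14.153


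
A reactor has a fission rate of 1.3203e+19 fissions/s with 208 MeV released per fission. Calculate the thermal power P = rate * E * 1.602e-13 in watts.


P = fission_rate * E_MeV * 1.602e-13
P = 1.3203e+19 * 208 * 1.602e-13
P = 4.3995e+08 W

4.3995e+08


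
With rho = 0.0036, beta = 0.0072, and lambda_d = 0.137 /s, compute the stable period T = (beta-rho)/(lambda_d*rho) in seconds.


T = (beta - rho) / (lambda_d * rho)
T = (0.0072 - 0.0036) / (0.137 * 0.0036)
T = 7.2993 s

7.2993


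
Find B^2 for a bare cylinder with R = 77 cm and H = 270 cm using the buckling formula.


B^2 = (2.405/R)^2 + (pi/H)^2
B^2 = (2.405/77)^2 + (pi/270)^2
B^2 = 0.0011109 /cm^2

0.0011109


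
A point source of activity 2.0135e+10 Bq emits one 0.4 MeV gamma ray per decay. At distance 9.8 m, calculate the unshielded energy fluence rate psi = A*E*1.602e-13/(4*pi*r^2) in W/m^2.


psi = A * E * 1.602e-13 / (4*pi*r^2)
psi = 2.0135e+10 * 0.4 * 1.602e-13 / (4*pi*9.8^2)
psi = 1.0691e-06 W/m^2

1.0691e-06


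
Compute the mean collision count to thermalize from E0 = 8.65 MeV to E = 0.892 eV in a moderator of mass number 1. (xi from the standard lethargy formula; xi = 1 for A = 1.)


xi = 1 + (A-1)^2/(2A)*ln((A-1)/(A+1)) = 1 (for A = 1)
n = ln(E0/E) / xi
n = ln(8.65e6 / 0.892) / 1
n = ln(9.697309e+06) / 1 = 16.087

16.087


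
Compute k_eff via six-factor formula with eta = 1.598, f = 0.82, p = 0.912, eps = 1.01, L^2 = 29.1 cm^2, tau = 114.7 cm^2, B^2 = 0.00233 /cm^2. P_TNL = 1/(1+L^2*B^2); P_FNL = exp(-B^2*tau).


k_inf = eta*f*p*eps = 1.598*0.82*0.912*1.01 = 1.206999
P_TNL = 1/(1 + L^2*B^2) = 1/(1 + 29.1*0.00233) = 0.9365023
P_FNL = exp(-B^2*tau) = exp(-0.00233*114.7) = 0.7654809
k_eff = k_inf * P_TNL * P_FNL = 1.206999 * 0.9365023 * 0.7654809
k_eff = 0.86527

0.86527


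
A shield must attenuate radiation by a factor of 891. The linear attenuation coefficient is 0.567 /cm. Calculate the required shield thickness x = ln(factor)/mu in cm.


x = ln(factor) / mu
x = ln(891) / 0.567
x = 11.979 cm

11.979


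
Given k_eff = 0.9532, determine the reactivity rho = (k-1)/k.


rho = (k_eff - 1) / k_eff
rho = (0.9532 - 1) / 0.9532
rho = -0.049098

-0.049098


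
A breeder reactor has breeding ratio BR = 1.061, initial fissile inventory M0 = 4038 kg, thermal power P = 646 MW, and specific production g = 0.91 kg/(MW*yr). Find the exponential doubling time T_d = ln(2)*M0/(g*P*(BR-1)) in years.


Breeding gain G = BR - 1 = 1.061 - 1 = 0.061
Fissile production rate = g * P * G = 0.91 * 646 * 0.061 = 35.85946 kg/yr
T_d = ln(2) * M0 / (g * P * G)
T_d = ln(2) * 4038 / 35.85946 = 78.053 yr

78.053


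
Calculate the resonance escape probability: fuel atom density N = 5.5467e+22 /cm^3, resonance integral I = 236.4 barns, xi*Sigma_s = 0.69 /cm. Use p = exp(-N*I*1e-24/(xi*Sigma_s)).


p = exp(-N * I * 1e-24 / (xi*Sigma_s))
p = exp(-5.5467e+22 * 236.4 * 1e-24 / 0.69)
p = 5.5834e-09

5.5834e-09


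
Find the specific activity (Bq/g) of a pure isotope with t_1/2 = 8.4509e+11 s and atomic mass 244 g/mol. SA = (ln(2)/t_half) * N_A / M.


lambda = ln(2) / t_half = ln(2) / 8.4509e+11 = 8.202052e-13 /s
SA = lambda * N_A / M
SA = 8.202052e-13 * 6.022e23 / 244
SA = 2.0243e+09 Bq/g

2.0243e+09


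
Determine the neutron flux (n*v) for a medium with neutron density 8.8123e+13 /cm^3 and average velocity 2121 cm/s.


phi = n * v
phi = 8.8123e+13 * 2121
phi = 1.8691e+17 /cm^2/s

1.8691e+17


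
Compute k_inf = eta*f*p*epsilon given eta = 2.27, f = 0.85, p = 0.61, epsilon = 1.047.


k_inf = eta * f * p * epsilon
k_inf = 2.27 * 0.85 * 0.61 * 1.047
k_inf = 1.2323

1.2323


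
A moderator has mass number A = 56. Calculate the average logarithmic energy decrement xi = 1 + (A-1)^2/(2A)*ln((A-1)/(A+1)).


xi = 1 + (A-1)^2/(2A) * ln((A-1)/(A+1))
xi = 1 + (56-1)^2/(2*56) * ln((56-1)/(56 +1))
xi = 0.035293

0.035293


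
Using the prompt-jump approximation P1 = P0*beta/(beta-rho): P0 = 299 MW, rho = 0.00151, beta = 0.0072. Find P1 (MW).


P1/P0 = beta / (beta - rho)
P1/P0 = 0.0072 / (0.0072 - 0.00151) = 1.265378
P1 = 299 * 1.265378 = 378.35 MW

378.35


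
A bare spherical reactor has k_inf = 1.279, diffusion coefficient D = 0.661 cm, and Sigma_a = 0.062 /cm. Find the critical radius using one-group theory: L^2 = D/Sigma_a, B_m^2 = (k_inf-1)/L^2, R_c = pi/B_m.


L^2 = D / Sigma_a = 0.661 / 0.062 = 10.66129 cm^2
B_m^2 = (k_inf - 1) / L^2 = (1.279 - 1) / 10.66129 = 0.02616944 /cm^2
For a bare sphere: B_g = pi/R, so R_c = pi / sqrt(B_m^2)
R_c = pi / sqrt(0.02616944) = 19.420 cm

19.420


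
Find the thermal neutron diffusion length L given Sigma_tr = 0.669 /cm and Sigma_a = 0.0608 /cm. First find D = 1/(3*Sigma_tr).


D = 1 / (3 * Sigma_tr) = 1 / (3 * 0.669) = 0.4982561 cm
L = sqrt(D / Sigma_a)
L = sqrt(0.4982561 / 0.0608)
L = 2.8627 cm

2.8627


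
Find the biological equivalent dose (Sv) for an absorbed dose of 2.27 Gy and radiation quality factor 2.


H = D * Q
H = 2.27 * 2
H = 4.5400 Sv

4.5400


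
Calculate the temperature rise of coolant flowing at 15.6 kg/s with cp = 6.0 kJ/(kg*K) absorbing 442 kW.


dT = Q / (m_dot * cp)
dT = 442 / (15.6 * 6.0)
dT = 4.7222 C

4.7222


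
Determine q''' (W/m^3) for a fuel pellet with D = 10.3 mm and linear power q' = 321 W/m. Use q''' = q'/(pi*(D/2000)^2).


r = D / 2 / 1000 = 10.3 / 2 / 1000 = 0.00515 m
q''' = q' / (pi * r^2)
q''' = 321 / (pi * 0.00515^2)
q''' = 3.8525e+06 W/m^3

3.8525e+06


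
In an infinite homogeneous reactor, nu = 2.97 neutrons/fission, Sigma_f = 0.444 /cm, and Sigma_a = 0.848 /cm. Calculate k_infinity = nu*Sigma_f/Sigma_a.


k_inf = nu * Sigma_f / Sigma_a
k_inf = 2.97 * 0.444 / 0.848
k_inf = 1.5550

1.5550


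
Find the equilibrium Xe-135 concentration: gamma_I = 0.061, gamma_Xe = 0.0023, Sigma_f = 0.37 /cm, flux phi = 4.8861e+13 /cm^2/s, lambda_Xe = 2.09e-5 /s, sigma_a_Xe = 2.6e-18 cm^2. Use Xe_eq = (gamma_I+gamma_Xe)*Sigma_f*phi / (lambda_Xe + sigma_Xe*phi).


Xe_eq = (gamma_I + gamma_Xe) * Sigma_f * phi / (lambda_Xe + sigma_Xe * phi)
Numerator = (0.061 + 0.0023) * 0.37 * 4.8861e+13 = 1.144373e+12
Denominator = 2.09e-5 + 2.6e-18 * 4.8861e+13 = 1.479386e-04
Xe_eq = 1.144373e+12 / 1.479386e-04 = 7.7355e+15 /cm^3

7.7355e+15


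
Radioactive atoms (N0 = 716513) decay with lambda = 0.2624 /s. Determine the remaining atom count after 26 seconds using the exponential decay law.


N = N0 * exp(-lambda * t)
N = 716513 * exp(-0.2624 * 26)
N = 780.36

780.36


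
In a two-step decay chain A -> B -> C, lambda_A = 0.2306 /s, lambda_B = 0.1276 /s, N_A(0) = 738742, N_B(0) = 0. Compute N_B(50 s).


N_B(t) = lambda_A * N_A0 / (lambda_B - lambda_A) * [exp(-lambda_A*t) - exp(-lambda_B*t)]
exp(-0.2306*50) = 9.830704e-06; exp(-0.1276*50) = 0.001695123
N_B = 0.2306 * 738742 / (0.1276 - 0.2306) * (9.830704e-06 - 0.001695123)
N_B = 2787.3

2787.3
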